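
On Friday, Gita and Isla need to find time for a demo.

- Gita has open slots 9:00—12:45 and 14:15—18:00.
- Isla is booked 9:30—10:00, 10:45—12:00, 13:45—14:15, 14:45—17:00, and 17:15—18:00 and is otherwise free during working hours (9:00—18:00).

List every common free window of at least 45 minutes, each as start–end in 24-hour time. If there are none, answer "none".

Isla free within 09:00–18:00: 09:00–09:30, 10:00–10:45, 12:00–13:45, 14:15–14:45, 17:00–17:15.
Gita ∩ Isla: 09:00–09:30, 10:00–10:45, 12:00–12:45, 14:15–14:45, 17:00–17:15.
Windows ≥ 45 min: 10:00–10:45, 12:00–12:45.

10:00–10:45, 12:00–12:45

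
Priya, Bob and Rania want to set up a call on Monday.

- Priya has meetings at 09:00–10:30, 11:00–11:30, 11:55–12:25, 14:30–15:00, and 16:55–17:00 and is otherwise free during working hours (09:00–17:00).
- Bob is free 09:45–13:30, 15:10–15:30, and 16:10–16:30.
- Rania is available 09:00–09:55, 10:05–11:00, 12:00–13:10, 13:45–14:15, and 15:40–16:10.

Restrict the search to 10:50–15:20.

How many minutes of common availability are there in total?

Priya free within 09:00–17:00: 10:30–11:00, 11:30–11:55, 12:25–14:30, 15:00–16:55.
Priya ∩ Bob: 10:30–11:00, 11:30–11:55, 12:25–13:30, 15:10–15:30, 16:10–16:30.
Priya ∩ Bob ∩ Rania: 10:30–11:00, 12:25–13:10.
Restricted to 10:50–15:20: 10:50–11:00, 12:25–13:10.
Total common minutes: 10 + 45 = 55.

55 minutes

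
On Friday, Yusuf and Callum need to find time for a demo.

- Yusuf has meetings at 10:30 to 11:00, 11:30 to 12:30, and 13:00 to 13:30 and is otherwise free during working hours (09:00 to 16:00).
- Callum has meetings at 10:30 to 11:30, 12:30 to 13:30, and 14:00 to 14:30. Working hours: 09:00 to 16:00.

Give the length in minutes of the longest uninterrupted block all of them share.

Yusuf free within 09:00–16:00: 09:00–10:30, 11:00–11:30, 12:30–13:00, 13:30–16:00.
Callum free within 09:00–16:00: 09:00–10:30, 11:30–12:30, 13:30–14:00, 14:30–16:00.
Yusuf ∩ Callum: 09:00–10:30, 13:30–14:00, 14:30–16:00.
Common window lengths: 90, 30, 90 min; longest is 90.

90 minutes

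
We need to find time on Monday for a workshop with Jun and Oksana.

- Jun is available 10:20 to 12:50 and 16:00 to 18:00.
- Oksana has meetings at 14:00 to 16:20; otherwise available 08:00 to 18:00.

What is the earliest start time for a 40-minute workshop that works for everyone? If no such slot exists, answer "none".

Oksana free within 08:00–18:00: 08:00–14:00, 16:20–18:00.
Jun ∩ Oksana: 10:20–12:50, 16:20–18:00.
Windows ≥ 40 min: 10:20–12:50, 16:20–18:00.
Earliest such window starts at 10:20.

10:20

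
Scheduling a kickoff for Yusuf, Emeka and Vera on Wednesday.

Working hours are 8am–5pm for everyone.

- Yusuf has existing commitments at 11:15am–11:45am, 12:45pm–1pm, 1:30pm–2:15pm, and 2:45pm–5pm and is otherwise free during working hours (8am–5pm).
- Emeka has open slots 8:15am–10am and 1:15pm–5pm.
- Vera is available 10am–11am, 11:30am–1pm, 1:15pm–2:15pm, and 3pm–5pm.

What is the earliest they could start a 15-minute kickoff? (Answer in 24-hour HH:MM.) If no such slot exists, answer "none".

13:15

Yusuf free within 08:00–17:00: 08:00–11:15, 11:45–12:45, 13:00–13:30, 14:15–14:45.
Yusuf ∩ Emeka: 08:15–10:00, 13:15–13:30, 14:15–14:45.
Yusuf ∩ Emeka ∩ Vera: 13:15–13:30.
Windows ≥ 15 min: 13:15–13:30.
Earliest such window starts at 13:15.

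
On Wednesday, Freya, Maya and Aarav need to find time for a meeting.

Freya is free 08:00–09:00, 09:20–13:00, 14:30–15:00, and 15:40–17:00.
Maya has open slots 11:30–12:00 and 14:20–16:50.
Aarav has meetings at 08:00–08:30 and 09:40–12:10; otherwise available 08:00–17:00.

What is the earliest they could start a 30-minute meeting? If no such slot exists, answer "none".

Aarav free within 08:00–17:00: 08:30–09:40, 12:10–17:00.
Freya ∩ Maya: 11:30–12:00, 14:30–15:00, 15:40–16:50.
Freya ∩ Maya ∩ Aarav: 14:30–15:00, 15:40–16:50.
Windows ≥ 30 min: 14:30–15:00, 15:40–16:50.
Earliest such window starts at 14:30.

14:30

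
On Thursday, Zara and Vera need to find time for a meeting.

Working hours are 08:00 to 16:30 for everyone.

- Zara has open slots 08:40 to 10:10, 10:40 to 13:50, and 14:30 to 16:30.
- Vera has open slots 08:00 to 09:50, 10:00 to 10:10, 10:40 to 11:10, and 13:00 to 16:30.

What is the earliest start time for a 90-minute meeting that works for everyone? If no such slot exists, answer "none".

Zara ∩ Vera: 08:40–09:50, 10:00–10:10, 10:40–11:10, 13:00–13:50, 14:30–16:30.
Windows ≥ 90 min: 14:30–16:30.
Earliest such window starts at 14:30.

14:30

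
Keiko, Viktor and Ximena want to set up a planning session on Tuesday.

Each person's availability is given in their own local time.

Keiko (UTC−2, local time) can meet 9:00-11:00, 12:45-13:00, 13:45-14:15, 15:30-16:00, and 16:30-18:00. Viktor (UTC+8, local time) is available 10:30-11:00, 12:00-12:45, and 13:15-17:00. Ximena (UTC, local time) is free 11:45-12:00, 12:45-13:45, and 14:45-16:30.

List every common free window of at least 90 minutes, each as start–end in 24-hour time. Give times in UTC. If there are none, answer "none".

Keiko → UTC: 11:00–13:00, 14:45–15:00, 15:45–16:15, 17:30–18:00, 18:30–20:00.
Viktor → UTC: 02:30–03:00, 04:00–04:45, 05:15–09:00.
Ximena → UTC: 11:45–12:00, 12:45–13:45, 14:45–16:30.
Keiko ∩ Viktor: (none).
Keiko ∩ Viktor ∩ Ximena: (none).
Windows ≥ 90 min: (none).

none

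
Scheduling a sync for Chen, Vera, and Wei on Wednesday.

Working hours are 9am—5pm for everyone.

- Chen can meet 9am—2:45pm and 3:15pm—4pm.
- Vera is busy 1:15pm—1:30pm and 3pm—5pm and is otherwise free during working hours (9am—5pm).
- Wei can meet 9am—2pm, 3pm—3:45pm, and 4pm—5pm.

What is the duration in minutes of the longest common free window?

Vera free within 09:00–17:00: 09:00–13:15, 13:30–15:00.
Chen ∩ Vera: 09:00–13:15, 13:30–14:45.
Chen ∩ Vera ∩ Wei: 09:00–13:15, 13:30–14:00.
Common window lengths: 255, 30 min; longest is 255.

255 minutes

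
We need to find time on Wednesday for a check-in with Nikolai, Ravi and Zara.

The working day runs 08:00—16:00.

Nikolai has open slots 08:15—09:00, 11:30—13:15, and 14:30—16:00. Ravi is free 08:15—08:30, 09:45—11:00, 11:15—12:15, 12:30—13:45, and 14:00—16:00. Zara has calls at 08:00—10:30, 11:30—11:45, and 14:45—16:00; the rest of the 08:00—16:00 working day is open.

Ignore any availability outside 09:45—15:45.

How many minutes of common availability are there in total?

Zara free within 08:00–16:00: 10:30–11:30, 11:45–14:45.
Nikolai ∩ Ravi: 08:15–08:30, 11:30–12:15, 12:30–13:15, 14:30–16:00.
Nikolai ∩ Ravi ∩ Zara: 11:45–12:15, 12:30–13:15, 14:30–14:45.
Restricted to 09:45–15:45: 11:45–12:15, 12:30–13:15, 14:30–14:45.
Total common minutes: 30 + 45 + 15 = 90.

90 minutes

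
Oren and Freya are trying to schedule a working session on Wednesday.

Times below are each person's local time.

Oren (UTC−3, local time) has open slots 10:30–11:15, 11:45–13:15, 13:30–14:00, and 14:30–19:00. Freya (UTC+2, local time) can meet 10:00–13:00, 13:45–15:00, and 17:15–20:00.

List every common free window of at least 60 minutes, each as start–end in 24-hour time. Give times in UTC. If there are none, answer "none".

Oren → UTC: 13:30–14:15, 14:45–16:15, 16:30–17:00, 17:30–22:00.
Freya → UTC: 08:00–11:00, 11:45–13:00, 15:15–18:00.
Oren ∩ Freya: 15:15–16:15, 16:30–17:00, 17:30–18:00.
Windows ≥ 60 min: 15:15–16:15.

15:15–16:15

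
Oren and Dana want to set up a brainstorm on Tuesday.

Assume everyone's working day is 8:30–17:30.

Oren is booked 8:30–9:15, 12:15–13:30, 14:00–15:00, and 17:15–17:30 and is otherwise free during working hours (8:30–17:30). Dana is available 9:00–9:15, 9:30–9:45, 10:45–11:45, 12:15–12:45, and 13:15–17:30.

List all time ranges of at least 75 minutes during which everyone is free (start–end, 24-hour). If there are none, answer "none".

Oren free within 08:30–17:30: 09:15–12:15, 13:30–14:00, 15:00–17:15.
Oren ∩ Dana: 09:30–09:45, 10:45–11:45, 13:30–14:00, 15:00–17:15.
Windows ≥ 75 min: 15:00–17:15.

15:00–17:15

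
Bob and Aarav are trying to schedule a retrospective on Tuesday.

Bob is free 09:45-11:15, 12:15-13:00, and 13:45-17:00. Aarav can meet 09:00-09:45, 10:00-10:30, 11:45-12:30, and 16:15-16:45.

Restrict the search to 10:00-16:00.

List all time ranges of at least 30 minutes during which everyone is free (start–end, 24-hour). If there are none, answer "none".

10:00–10:30

Bob ∩ Aarav: 10:00–10:30, 12:15–12:30, 16:15–16:45.
Restricted to 10:00–16:00: 10:00–10:30, 12:15–12:30.
Windows ≥ 30 min: 10:00–10:30.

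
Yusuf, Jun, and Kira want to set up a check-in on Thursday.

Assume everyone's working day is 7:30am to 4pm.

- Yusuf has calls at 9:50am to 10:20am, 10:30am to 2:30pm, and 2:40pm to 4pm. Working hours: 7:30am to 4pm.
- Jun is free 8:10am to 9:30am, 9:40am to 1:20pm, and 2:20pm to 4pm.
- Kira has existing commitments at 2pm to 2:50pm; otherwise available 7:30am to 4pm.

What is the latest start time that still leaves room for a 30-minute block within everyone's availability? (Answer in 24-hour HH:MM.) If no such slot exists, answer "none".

09:00

Yusuf free within 07:30–16:00: 07:30–09:50, 10:20–10:30, 14:30–14:40.
Kira free within 07:30–16:00: 07:30–14:00, 14:50–16:00.
Yusuf ∩ Jun: 08:10–09:30, 09:40–09:50, 10:20–10:30, 14:30–14:40.
Yusuf ∩ Jun ∩ Kira: 08:10–09:30, 09:40–09:50, 10:20–10:30.
Windows ≥ 30 min: 08:10–09:30.
Latest start in the last window 08:10–09:30 is 09:30 − 30 min = 09:00.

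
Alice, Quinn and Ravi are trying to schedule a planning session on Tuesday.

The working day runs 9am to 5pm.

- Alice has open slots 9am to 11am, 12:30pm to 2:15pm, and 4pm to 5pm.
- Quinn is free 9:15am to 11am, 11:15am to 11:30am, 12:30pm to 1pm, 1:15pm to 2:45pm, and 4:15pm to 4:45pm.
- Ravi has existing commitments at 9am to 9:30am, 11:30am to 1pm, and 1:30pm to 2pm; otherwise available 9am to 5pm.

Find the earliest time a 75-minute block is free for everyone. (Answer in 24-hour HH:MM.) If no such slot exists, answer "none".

Ravi free within 09:00–17:00: 09:30–11:30, 13:00–13:30, 14:00–17:00.
Alice ∩ Quinn: 09:15–11:00, 12:30–13:00, 13:15–14:15, 16:15–16:45.
Alice ∩ Quinn ∩ Ravi: 09:30–11:00, 13:15–13:30, 14:00–14:15, 16:15–16:45.
Windows ≥ 75 min: 09:30–11:00.
Earliest such window starts at 09:30.

09:30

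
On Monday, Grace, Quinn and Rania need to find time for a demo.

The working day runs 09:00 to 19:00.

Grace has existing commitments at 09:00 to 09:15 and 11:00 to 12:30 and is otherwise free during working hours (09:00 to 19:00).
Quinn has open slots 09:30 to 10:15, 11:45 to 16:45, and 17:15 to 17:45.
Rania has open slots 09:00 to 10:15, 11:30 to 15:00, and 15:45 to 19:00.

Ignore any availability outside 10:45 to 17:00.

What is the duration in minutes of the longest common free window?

Grace free within 09:00–19:00: 09:15–11:00, 12:30–19:00.
Grace ∩ Quinn: 09:30–10:15, 12:30–16:45, 17:15–17:45.
Grace ∩ Quinn ∩ Rania: 09:30–10:15, 12:30–15:00, 15:45–16:45, 17:15–17:45.
Restricted to 10:45–17:00: 12:30–15:00, 15:45–16:45.
Common window lengths: 150, 60 min; longest is 150.

150 minutes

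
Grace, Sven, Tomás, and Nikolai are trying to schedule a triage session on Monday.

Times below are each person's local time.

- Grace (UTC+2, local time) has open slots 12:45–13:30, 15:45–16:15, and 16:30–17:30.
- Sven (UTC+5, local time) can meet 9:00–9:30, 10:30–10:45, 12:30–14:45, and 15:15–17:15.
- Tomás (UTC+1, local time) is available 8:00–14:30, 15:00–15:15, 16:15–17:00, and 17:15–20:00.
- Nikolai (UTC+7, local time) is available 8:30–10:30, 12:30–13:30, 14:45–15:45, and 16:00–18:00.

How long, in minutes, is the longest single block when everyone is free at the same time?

15 minutes

Grace → UTC: 10:45–11:30, 13:45–14:15, 14:30–15:30.
Sven → UTC: 04:00–04:30, 05:30–05:45, 07:30–09:45, 10:15–12:15.
Tomás → UTC: 07:00–13:30, 14:00–14:15, 15:15–16:00, 16:15–19:00.
Nikolai → UTC: 01:30–03:30, 05:30–06:30, 07:45–08:45, 09:00–11:00.
Grace ∩ Sven: 10:45–11:30.
Grace ∩ Sven ∩ Tomás: 10:45–11:30.
Grace ∩ Sven ∩ Tomás ∩ Nikolai: 10:45–11:00.
Single common window of 15 minutes.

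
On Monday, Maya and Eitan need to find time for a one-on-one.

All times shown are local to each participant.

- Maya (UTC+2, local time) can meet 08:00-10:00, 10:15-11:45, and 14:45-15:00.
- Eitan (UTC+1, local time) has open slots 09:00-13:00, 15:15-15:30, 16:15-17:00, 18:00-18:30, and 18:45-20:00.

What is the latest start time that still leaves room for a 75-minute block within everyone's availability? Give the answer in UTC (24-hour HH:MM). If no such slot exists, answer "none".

Maya → UTC: 06:00–08:00, 08:15–09:45, 12:45–13:00.
Eitan → UTC: 08:00–12:00, 14:15–14:30, 15:15–16:00, 17:00–17:30, 17:45–19:00.
Maya ∩ Eitan: 08:15–09:45.
Windows ≥ 75 min: 08:15–09:45.
Latest start in the last window 08:15–09:45 is 09:45 − 75 min = 08:30.

08:30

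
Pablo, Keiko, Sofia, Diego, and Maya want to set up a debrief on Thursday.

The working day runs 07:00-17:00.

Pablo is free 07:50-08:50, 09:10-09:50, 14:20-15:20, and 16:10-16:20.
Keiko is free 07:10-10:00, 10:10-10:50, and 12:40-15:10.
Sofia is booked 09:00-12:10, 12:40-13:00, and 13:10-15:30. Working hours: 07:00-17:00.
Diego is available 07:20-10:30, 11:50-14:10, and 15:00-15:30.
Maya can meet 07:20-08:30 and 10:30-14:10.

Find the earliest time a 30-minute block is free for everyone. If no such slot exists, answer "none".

Sofia free within 07:00–17:00: 07:00–09:00, 12:10–12:40, 13:00–13:10, 15:30–17:00.
Pablo ∩ Keiko: 07:50–08:50, 09:10–09:50, 14:20–15:10.
Pablo ∩ Keiko ∩ Sofia: 07:50–08:50.
Pablo ∩ Keiko ∩ Sofia ∩ Diego: 07:50–08:50.
Pablo ∩ Keiko ∩ Sofia ∩ Diego ∩ Maya: 07:50–08:30.
Windows ≥ 30 min: 07:50–08:30.
Earliest such window starts at 07:50.

07:50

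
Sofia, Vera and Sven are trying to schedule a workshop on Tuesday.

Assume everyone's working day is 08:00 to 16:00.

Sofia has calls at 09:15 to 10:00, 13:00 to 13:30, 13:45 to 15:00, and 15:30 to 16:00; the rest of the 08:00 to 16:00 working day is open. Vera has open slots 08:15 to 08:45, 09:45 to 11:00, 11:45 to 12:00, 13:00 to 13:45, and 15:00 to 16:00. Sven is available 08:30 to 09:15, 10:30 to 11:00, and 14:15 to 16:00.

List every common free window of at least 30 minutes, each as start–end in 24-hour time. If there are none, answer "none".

Sofia free within 08:00–16:00: 08:00–09:15, 10:00–13:00, 13:30–13:45, 15:00–15:30.
Sofia ∩ Vera: 08:15–08:45, 10:00–11:00, 11:45–12:00, 13:30–13:45, 15:00–15:30.
Sofia ∩ Vera ∩ Sven: 08:30–08:45, 10:30–11:00, 15:00–15:30.
Windows ≥ 30 min: 10:30–11:00, 15:00–15:30.

10:30–11:00, 15:00–15:30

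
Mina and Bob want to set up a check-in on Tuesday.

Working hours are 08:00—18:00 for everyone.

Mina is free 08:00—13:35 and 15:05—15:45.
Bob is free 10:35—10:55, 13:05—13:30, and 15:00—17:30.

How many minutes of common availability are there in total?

85 minutes

Mina ∩ Bob: 10:35–10:55, 13:05–13:30, 15:05–15:45.
Total common minutes: 20 + 25 + 40 = 85.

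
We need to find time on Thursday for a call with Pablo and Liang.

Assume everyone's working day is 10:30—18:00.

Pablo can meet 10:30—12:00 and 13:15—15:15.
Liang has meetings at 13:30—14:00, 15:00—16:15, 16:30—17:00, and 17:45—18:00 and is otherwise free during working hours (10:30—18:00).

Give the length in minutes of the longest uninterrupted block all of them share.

Liang free within 10:30–18:00: 10:30–13:30, 14:00–15:00, 16:15–16:30, 17:00–17:45.
Pablo ∩ Liang: 10:30–12:00, 13:15–13:30, 14:00–15:00.
Common window lengths: 90, 15, 60 min; longest is 90.

90 minutes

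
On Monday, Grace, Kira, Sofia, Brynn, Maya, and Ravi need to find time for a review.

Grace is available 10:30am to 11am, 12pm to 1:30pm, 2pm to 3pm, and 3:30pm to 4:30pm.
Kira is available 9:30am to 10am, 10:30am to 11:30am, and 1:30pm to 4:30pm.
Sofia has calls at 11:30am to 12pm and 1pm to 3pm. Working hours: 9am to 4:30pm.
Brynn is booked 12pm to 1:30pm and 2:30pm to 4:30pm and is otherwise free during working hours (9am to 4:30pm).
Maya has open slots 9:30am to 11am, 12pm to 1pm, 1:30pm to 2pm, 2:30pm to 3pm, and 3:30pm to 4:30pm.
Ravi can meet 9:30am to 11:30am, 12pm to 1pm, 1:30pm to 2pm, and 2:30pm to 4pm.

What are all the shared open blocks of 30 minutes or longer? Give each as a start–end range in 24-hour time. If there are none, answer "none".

10:30–11:00

Sofia free within 09:00–16:30: 09:00–11:30, 12:00–13:00, 15:00–16:30.
Brynn free within 09:00–16:30: 09:00–12:00, 13:30–14:30.
Grace ∩ Kira: 10:30–11:00, 14:00–15:00, 15:30–16:30.
Grace ∩ Kira ∩ Sofia: 10:30–11:00, 15:30–16:30.
Grace ∩ Kira ∩ Sofia ∩ Brynn: 10:30–11:00.
Grace ∩ Kira ∩ Sofia ∩ Brynn ∩ Maya: 10:30–11:00.
Grace ∩ Kira ∩ Sofia ∩ Brynn ∩ Maya ∩ Ravi: 10:30–11:00.
Windows ≥ 30 min: 10:30–11:00.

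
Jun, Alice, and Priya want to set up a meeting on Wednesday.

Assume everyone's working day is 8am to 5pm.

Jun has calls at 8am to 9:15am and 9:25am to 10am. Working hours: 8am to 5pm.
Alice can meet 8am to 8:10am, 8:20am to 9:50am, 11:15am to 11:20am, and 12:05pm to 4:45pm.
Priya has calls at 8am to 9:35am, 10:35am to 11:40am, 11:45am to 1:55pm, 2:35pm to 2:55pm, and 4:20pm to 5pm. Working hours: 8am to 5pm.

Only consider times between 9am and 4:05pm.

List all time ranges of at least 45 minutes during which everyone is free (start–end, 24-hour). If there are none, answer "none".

14:55–16:05

Jun free within 08:00–17:00: 09:15–09:25, 10:00–17:00.
Priya free within 08:00–17:00: 09:35–10:35, 11:40–11:45, 13:55–14:35, 14:55–16:20.
Jun ∩ Alice: 09:15–09:25, 11:15–11:20, 12:05–16:45.
Jun ∩ Alice ∩ Priya: 13:55–14:35, 14:55–16:20.
Restricted to 09:00–16:05: 13:55–14:35, 14:55–16:05.
Windows ≥ 45 min: 14:55–16:05.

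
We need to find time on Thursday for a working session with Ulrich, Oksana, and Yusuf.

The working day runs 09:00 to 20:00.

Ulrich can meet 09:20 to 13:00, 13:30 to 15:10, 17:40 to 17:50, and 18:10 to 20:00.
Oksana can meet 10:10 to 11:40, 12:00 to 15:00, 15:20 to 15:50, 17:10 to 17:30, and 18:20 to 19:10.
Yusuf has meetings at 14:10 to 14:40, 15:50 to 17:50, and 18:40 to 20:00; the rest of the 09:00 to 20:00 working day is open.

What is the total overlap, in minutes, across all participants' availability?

230 minutes

Yusuf free within 09:00–20:00: 09:00–14:10, 14:40–15:50, 17:50–18:40.
Ulrich ∩ Oksana: 10:10–11:40, 12:00–13:00, 13:30–15:00, 18:20–19:10.
Ulrich ∩ Oksana ∩ Yusuf: 10:10–11:40, 12:00–13:00, 13:30–14:10, 14:40–15:00, 18:20–18:40.
Total common minutes: 90 + 60 + 40 + 20 + 20 = 230.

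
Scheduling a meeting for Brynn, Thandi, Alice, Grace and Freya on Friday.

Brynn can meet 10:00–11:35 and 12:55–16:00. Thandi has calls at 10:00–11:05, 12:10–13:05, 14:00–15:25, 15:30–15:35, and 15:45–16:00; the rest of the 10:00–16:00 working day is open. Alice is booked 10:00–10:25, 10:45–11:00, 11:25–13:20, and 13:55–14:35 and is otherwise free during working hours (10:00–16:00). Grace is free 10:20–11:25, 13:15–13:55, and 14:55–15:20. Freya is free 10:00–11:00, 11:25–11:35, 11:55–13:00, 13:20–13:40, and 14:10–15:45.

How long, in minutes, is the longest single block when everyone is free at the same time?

Thandi free within 10:00–16:00: 11:05–12:10, 13:05–14:00, 15:25–15:30, 15:35–15:45.
Alice free within 10:00–16:00: 10:25–10:45, 11:00–11:25, 13:20–13:55, 14:35–16:00.
Brynn ∩ Thandi: 11:05–11:35, 13:05–14:00, 15:25–15:30, 15:35–15:45.
Brynn ∩ Thandi ∩ Alice: 11:05–11:25, 13:20–13:55, 15:25–15:30, 15:35–15:45.
Brynn ∩ Thandi ∩ Alice ∩ Grace: 11:05–11:25, 13:20–13:55.
Brynn ∩ Thandi ∩ Alice ∩ Grace ∩ Freya: 13:20–13:40.
Single common window of 20 minutes.

20 minutes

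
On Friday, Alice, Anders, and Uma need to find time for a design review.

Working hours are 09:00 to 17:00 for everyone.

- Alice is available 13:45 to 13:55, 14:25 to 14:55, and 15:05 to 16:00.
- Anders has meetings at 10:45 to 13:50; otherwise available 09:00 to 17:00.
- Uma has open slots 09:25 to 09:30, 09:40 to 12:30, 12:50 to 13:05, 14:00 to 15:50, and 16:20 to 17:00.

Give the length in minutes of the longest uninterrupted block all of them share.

Anders free within 09:00–17:00: 09:00–10:45, 13:50–17:00.
Alice ∩ Anders: 13:50–13:55, 14:25–14:55, 15:05–16:00.
Alice ∩ Anders ∩ Uma: 14:25–14:55, 15:05–15:50.
Common window lengths: 30, 45 min; longest is 45.

45 minutes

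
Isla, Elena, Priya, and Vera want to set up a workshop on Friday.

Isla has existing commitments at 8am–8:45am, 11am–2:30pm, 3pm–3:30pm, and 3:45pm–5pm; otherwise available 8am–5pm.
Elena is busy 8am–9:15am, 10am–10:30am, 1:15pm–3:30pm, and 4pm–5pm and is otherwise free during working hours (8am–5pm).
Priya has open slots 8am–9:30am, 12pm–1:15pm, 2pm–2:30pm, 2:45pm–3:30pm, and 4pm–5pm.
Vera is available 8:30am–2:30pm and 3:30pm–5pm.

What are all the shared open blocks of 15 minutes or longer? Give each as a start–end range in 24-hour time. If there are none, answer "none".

Isla free within 08:00–17:00: 08:45–11:00, 14:30–15:00, 15:30–15:45.
Elena free within 08:00–17:00: 09:15–10:00, 10:30–13:15, 15:30–16:00.
Isla ∩ Elena: 09:15–10:00, 10:30–11:00, 15:30–15:45.
Isla ∩ Elena ∩ Priya: 09:15–09:30.
Isla ∩ Elena ∩ Priya ∩ Vera: 09:15–09:30.
Windows ≥ 15 min: 09:15–09:30.

09:15–09:30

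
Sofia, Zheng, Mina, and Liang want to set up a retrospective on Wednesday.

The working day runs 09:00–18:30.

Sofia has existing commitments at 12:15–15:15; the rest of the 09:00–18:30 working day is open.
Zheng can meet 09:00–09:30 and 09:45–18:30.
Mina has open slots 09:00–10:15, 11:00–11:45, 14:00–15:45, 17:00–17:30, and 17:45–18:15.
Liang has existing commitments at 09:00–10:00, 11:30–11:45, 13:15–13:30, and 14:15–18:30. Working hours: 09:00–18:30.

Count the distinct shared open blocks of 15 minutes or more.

Sofia free within 09:00–18:30: 09:00–12:15, 15:15–18:30.
Liang free within 09:00–18:30: 10:00–11:30, 11:45–13:15, 13:30–14:15.
Sofia ∩ Zheng: 09:00–09:30, 09:45–12:15, 15:15–18:30.
Sofia ∩ Zheng ∩ Mina: 09:00–09:30, 09:45–10:15, 11:00–11:45, 15:15–15:45, 17:00–17:30, 17:45–18:15.
Sofia ∩ Zheng ∩ Mina ∩ Liang: 10:00–10:15, 11:00–11:30.
Windows ≥ 15 min: 10:00–10:15, 11:00–11:30.
That's 2 windows.

2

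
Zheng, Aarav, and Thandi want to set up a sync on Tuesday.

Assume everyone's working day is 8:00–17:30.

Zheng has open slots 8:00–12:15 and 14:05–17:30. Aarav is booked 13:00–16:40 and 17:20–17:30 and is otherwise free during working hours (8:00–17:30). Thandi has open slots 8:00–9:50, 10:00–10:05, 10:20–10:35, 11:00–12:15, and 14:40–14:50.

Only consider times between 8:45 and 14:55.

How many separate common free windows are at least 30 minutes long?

2

Aarav free within 08:00–17:30: 08:00–13:00, 16:40–17:20.
Zheng ∩ Aarav: 08:00–12:15, 16:40–17:20.
Zheng ∩ Aarav ∩ Thandi: 08:00–09:50, 10:00–10:05, 10:20–10:35, 11:00–12:15.
Restricted to 08:45–14:55: 08:45–09:50, 10:00–10:05, 10:20–10:35, 11:00–12:15.
Windows ≥ 30 min: 08:45–09:50, 11:00–12:15.
That's 2 windows.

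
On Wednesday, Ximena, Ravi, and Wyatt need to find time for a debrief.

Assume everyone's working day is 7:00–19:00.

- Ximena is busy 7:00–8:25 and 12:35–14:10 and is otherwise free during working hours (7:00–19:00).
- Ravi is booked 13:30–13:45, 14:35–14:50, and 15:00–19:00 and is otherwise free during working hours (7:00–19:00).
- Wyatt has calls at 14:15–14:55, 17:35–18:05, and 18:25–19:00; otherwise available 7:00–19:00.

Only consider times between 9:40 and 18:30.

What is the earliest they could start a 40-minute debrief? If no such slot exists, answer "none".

09:40

Ximena free within 07:00–19:00: 08:25–12:35, 14:10–19:00.
Ravi free within 07:00–19:00: 07:00–13:30, 13:45–14:35, 14:50–15:00.
Wyatt free within 07:00–19:00: 07:00–14:15, 14:55–17:35, 18:05–18:25.
Ximena ∩ Ravi: 08:25–12:35, 14:10–14:35, 14:50–15:00.
Ximena ∩ Ravi ∩ Wyatt: 08:25–12:35, 14:10–14:15, 14:55–15:00.
Restricted to 09:40–18:30: 09:40–12:35, 14:10–14:15, 14:55–15:00.
Windows ≥ 40 min: 09:40–12:35.
Earliest such window starts at 09:40.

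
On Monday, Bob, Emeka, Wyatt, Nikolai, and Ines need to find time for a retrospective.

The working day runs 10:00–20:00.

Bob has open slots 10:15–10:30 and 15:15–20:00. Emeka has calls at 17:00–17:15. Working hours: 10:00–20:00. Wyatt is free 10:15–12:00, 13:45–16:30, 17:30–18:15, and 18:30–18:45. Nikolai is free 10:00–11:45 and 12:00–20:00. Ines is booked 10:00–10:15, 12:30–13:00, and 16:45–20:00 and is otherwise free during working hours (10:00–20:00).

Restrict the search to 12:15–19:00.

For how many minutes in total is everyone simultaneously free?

75 minutes

Emeka free within 10:00–20:00: 10:00–17:00, 17:15–20:00.
Ines free within 10:00–20:00: 10:15–12:30, 13:00–16:45.
Bob ∩ Emeka: 10:15–10:30, 15:15–17:00, 17:15–20:00.
Bob ∩ Emeka ∩ Wyatt: 10:15–10:30, 15:15–16:30, 17:30–18:15, 18:30–18:45.
Bob ∩ Emeka ∩ Wyatt ∩ Nikolai: 10:15–10:30, 15:15–16:30, 17:30–18:15, 18:30–18:45.
Bob ∩ Emeka ∩ Wyatt ∩ Nikolai ∩ Ines: 10:15–10:30, 15:15–16:30.
Restricted to 12:15–19:00: 15:15–16:30.
Total common minutes: 75.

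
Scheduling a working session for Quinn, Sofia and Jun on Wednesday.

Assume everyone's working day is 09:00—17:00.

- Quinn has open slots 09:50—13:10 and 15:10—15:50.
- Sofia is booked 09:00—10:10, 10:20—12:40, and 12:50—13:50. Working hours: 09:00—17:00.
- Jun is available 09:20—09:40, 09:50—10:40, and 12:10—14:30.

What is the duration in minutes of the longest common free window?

10 minutes

Sofia free within 09:00–17:00: 10:10–10:20, 12:40–12:50, 13:50–17:00.
Quinn ∩ Sofia: 10:10–10:20, 12:40–12:50, 15:10–15:50.
Quinn ∩ Sofia ∩ Jun: 10:10–10:20, 12:40–12:50.
Common window lengths: 10, 10 min; longest is 10.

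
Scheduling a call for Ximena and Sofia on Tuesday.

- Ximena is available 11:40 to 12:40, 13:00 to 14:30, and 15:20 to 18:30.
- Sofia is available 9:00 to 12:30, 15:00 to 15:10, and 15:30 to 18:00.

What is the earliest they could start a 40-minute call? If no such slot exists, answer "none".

Ximena ∩ Sofia: 11:40–12:30, 15:30–18:00.
Windows ≥ 40 min: 11:40–12:30, 15:30–18:00.
Earliest such window starts at 11:40.

11:40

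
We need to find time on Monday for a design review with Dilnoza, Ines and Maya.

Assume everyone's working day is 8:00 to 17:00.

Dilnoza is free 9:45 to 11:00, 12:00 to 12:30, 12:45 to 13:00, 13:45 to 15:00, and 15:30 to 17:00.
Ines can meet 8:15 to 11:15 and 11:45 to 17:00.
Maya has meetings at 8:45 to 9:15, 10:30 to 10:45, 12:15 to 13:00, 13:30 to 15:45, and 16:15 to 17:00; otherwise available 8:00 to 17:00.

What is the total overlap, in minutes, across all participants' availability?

Maya free within 08:00–17:00: 08:00–08:45, 09:15–10:30, 10:45–12:15, 13:00–13:30, 15:45–16:15.
Dilnoza ∩ Ines: 09:45–11:00, 12:00–12:30, 12:45–13:00, 13:45–15:00, 15:30–17:00.
Dilnoza ∩ Ines ∩ Maya: 09:45–10:30, 10:45–11:00, 12:00–12:15, 15:45–16:15.
Total common minutes: 45 + 15 + 15 + 30 = 105.

105 minutes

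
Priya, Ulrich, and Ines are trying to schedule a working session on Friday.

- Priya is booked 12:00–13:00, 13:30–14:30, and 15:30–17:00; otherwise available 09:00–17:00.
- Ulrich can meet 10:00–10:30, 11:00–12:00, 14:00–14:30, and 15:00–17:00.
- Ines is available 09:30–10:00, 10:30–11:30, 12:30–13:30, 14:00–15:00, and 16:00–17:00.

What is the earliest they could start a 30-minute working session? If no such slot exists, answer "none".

11:00

Priya free within 09:00–17:00: 09:00–12:00, 13:00–13:30, 14:30–15:30.
Priya ∩ Ulrich: 10:00–10:30, 11:00–12:00, 15:00–15:30.
Priya ∩ Ulrich ∩ Ines: 11:00–11:30.
Windows ≥ 30 min: 11:00–11:30.
Earliest such window starts at 11:00.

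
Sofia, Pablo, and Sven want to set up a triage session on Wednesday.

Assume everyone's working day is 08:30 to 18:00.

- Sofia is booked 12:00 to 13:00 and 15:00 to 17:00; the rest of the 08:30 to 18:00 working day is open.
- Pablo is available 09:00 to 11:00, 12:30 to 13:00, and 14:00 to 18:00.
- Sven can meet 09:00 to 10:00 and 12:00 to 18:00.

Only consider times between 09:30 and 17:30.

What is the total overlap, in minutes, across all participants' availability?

120 minutes

Sofia free within 08:30–18:00: 08:30–12:00, 13:00–15:00, 17:00–18:00.
Sofia ∩ Pablo: 09:00–11:00, 14:00–15:00, 17:00–18:00.
Sofia ∩ Pablo ∩ Sven: 09:00–10:00, 14:00–15:00, 17:00–18:00.
Restricted to 09:30–17:30: 09:30–10:00, 14:00–15:00, 17:00–17:30.
Total common minutes: 30 + 60 + 30 = 120.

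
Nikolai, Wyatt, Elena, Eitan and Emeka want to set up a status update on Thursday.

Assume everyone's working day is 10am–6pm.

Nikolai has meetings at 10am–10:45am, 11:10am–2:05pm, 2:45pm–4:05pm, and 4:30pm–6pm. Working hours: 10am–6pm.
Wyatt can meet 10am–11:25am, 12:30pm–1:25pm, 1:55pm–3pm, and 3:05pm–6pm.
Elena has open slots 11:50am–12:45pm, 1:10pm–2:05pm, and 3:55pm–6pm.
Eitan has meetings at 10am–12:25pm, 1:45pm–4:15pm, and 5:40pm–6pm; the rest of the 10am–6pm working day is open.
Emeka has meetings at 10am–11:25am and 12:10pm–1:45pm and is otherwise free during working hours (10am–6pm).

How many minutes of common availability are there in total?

Nikolai free within 10:00–18:00: 10:45–11:10, 14:05–14:45, 16:05–16:30.
Eitan free within 10:00–18:00: 12:25–13:45, 16:15–17:40.
Emeka free within 10:00–18:00: 11:25–12:10, 13:45–18:00.
Nikolai ∩ Wyatt: 10:45–11:10, 14:05–14:45, 16:05–16:30.
Nikolai ∩ Wyatt ∩ Elena: 16:05–16:30.
Nikolai ∩ Wyatt ∩ Elena ∩ Eitan: 16:15–16:30.
Nikolai ∩ Wyatt ∩ Elena ∩ Eitan ∩ Emeka: 16:15–16:30.
Total common minutes: 15.

15 minutes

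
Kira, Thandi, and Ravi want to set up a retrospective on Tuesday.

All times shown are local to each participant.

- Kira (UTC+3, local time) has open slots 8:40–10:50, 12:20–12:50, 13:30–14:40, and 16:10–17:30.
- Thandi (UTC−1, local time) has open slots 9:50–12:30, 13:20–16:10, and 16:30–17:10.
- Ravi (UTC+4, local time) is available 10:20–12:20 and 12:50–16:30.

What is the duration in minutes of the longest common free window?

50 minutes

Kira → UTC: 05:40–07:50, 09:20–09:50, 10:30–11:40, 13:10–14:30.
Thandi → UTC: 10:50–13:30, 14:20–17:10, 17:30–18:10.
Ravi → UTC: 06:20–08:20, 08:50–12:30.
Kira ∩ Thandi: 10:50–11:40, 13:10–13:30, 14:20–14:30.
Kira ∩ Thandi ∩ Ravi: 10:50–11:40.
Single common window of 50 minutes.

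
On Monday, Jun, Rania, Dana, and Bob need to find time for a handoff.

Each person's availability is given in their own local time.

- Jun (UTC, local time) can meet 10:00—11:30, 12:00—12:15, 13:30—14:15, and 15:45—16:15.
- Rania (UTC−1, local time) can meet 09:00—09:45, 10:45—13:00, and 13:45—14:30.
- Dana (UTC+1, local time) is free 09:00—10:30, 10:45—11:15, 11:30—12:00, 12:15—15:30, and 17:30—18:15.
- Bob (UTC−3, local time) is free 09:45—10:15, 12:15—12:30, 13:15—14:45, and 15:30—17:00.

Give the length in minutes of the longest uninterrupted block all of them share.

Jun → UTC: 10:00–11:30, 12:00–12:15, 13:30–14:15, 15:45–16:15.
Rania → UTC: 10:00–10:45, 11:45–14:00, 14:45–15:30.
Dana → UTC: 08:00–09:30, 09:45–10:15, 10:30–11:00, 11:15–14:30, 16:30–17:15.
Bob → UTC: 12:45–13:15, 15:15–15:30, 16:15–17:45, 18:30–20:00.
Jun ∩ Rania: 10:00–10:45, 12:00–12:15, 13:30–14:00.
Jun ∩ Rania ∩ Dana: 10:00–10:15, 10:30–10:45, 12:00–12:15, 13:30–14:00.
Jun ∩ Rania ∩ Dana ∩ Bob: (none).
No common window.

0 minutes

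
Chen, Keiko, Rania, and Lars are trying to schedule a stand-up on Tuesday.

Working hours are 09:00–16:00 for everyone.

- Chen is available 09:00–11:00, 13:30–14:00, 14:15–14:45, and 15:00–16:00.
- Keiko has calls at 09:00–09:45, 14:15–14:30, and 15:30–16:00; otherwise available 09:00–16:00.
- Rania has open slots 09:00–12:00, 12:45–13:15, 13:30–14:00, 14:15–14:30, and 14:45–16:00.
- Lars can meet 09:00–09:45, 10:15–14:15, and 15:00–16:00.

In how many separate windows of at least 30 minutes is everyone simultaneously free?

3

Keiko free within 09:00–16:00: 09:45–14:15, 14:30–15:30.
Chen ∩ Keiko: 09:45–11:00, 13:30–14:00, 14:30–14:45, 15:00–15:30.
Chen ∩ Keiko ∩ Rania: 09:45–11:00, 13:30–14:00, 15:00–15:30.
Chen ∩ Keiko ∩ Rania ∩ Lars: 10:15–11:00, 13:30–14:00, 15:00–15:30.
Windows ≥ 30 min: 10:15–11:00, 13:30–14:00, 15:00–15:30.
That's 3 windows.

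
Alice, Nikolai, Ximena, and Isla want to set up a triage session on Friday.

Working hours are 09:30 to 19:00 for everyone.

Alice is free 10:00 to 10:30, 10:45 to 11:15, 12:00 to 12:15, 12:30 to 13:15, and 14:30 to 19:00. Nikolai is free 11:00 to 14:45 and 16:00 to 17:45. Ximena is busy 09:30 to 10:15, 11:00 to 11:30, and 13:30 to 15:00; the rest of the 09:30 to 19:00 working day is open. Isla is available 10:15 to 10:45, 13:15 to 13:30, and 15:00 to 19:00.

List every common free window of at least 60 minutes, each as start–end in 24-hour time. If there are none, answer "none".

16:00–17:45

Ximena free within 09:30–19:00: 10:15–11:00, 11:30–13:30, 15:00–19:00.
Alice ∩ Nikolai: 11:00–11:15, 12:00–12:15, 12:30–13:15, 14:30–14:45, 16:00–17:45.
Alice ∩ Nikolai ∩ Ximena: 12:00–12:15, 12:30–13:15, 16:00–17:45.
Alice ∩ Nikolai ∩ Ximena ∩ Isla: 16:00–17:45.
Windows ≥ 60 min: 16:00–17:45.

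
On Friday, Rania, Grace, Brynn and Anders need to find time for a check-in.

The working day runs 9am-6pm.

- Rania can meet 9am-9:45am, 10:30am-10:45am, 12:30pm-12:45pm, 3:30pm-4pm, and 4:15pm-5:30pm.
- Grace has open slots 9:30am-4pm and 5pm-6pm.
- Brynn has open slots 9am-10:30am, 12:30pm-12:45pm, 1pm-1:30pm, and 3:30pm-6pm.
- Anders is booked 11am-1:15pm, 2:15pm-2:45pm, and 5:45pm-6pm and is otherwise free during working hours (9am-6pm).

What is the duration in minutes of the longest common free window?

30 minutes

Anders free within 09:00–18:00: 09:00–11:00, 13:15–14:15, 14:45–17:45.
Rania ∩ Grace: 09:30–09:45, 10:30–10:45, 12:30–12:45, 15:30–16:00, 17:00–17:30.
Rania ∩ Grace ∩ Brynn: 09:30–09:45, 12:30–12:45, 15:30–16:00, 17:00–17:30.
Rania ∩ Grace ∩ Brynn ∩ Anders: 09:30–09:45, 15:30–16:00, 17:00–17:30.
Common window lengths: 15, 30, 30 min; longest is 30.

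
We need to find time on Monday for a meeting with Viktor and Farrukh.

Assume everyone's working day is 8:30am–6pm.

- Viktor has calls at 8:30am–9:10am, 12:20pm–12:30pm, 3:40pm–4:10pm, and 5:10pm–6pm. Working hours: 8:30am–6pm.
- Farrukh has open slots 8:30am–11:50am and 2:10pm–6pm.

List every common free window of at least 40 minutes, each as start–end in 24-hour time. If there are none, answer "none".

09:10–11:50, 14:10–15:40, 16:10–17:10

Viktor free within 08:30–18:00: 09:10–12:20, 12:30–15:40, 16:10–17:10.
Viktor ∩ Farrukh: 09:10–11:50, 14:10–15:40, 16:10–17:10.
Windows ≥ 40 min: 09:10–11:50, 14:10–15:40, 16:10–17:10.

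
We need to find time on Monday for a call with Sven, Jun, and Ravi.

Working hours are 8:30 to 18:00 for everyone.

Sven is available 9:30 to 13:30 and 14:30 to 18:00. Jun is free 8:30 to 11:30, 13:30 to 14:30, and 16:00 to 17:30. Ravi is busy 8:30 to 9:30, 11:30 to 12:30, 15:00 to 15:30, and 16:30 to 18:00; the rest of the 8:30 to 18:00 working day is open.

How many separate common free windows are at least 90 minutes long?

Ravi free within 08:30–18:00: 09:30–11:30, 12:30–15:00, 15:30–16:30.
Sven ∩ Jun: 09:30–11:30, 16:00–17:30.
Sven ∩ Jun ∩ Ravi: 09:30–11:30, 16:00–16:30.
Windows ≥ 90 min: 09:30–11:30.
That's 1 window.

1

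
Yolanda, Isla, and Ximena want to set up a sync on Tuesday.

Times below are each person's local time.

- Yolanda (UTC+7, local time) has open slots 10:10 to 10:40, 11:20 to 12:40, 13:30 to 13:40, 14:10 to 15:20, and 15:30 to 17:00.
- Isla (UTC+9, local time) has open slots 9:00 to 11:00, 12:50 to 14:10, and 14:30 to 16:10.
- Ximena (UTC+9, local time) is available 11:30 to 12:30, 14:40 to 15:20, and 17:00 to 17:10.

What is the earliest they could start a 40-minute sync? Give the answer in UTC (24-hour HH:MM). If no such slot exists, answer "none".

Yolanda → UTC: 03:10–03:40, 04:20–05:40, 06:30–06:40, 07:10–08:20, 08:30–10:00.
Isla → UTC: 00:00–02:00, 03:50–05:10, 05:30–07:10.
Ximena → UTC: 02:30–03:30, 05:40–06:20, 08:00–08:10.
Yolanda ∩ Isla: 04:20–05:10, 05:30–05:40, 06:30–06:40.
Yolanda ∩ Isla ∩ Ximena: (none).
Windows ≥ 40 min: (none).

none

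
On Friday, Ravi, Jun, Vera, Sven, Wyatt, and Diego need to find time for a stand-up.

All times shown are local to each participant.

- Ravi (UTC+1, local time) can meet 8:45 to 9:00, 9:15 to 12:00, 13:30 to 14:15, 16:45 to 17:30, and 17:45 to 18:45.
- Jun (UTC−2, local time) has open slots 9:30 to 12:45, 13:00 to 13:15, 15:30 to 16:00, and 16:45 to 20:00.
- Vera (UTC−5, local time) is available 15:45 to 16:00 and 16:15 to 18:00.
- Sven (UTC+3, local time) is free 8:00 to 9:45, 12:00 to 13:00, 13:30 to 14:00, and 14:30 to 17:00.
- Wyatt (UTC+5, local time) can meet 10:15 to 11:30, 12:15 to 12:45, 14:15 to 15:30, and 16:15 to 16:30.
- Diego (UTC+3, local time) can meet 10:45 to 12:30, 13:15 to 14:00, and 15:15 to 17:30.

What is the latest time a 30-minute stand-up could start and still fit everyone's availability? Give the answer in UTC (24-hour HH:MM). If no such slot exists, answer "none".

none

Ravi → UTC: 07:45–08:00, 08:15–11:00, 12:30–13:15, 15:45–16:30, 16:45–17:45.
Jun → UTC: 11:30–14:45, 15:00–15:15, 17:30–18:00, 18:45–22:00.
Vera → UTC: 20:45–21:00, 21:15–23:00.
Sven → UTC: 05:00–06:45, 09:00–10:00, 10:30–11:00, 11:30–14:00.
Wyatt → UTC: 05:15–06:30, 07:15–07:45, 09:15–10:30, 11:15–11:30.
Diego → UTC: 07:45–09:30, 10:15–11:00, 12:15–14:30.
Ravi ∩ Jun: 12:30–13:15, 17:30–17:45.
Ravi ∩ Jun ∩ Vera: (none).
Ravi ∩ Jun ∩ Vera ∩ Sven: (none).
Ravi ∩ Jun ∩ Vera ∩ Sven ∩ Wyatt: (none).
Ravi ∩ Jun ∩ Vera ∩ Sven ∩ Wyatt ∩ Diego: (none).
Windows ≥ 30 min: (none).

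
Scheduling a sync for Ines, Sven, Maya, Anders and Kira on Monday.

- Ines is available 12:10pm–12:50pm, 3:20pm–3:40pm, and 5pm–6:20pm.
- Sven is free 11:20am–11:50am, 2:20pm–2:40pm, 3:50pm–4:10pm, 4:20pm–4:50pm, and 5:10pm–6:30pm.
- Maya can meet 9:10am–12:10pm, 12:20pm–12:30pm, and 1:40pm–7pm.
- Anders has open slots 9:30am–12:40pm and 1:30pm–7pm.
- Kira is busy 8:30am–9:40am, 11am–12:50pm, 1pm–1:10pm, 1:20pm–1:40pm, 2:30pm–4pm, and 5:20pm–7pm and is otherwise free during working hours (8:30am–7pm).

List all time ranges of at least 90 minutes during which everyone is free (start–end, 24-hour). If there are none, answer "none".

Kira free within 08:30–19:00: 09:40–11:00, 12:50–13:00, 13:10–13:20, 13:40–14:30, 16:00–17:20.
Ines ∩ Sven: 17:10–18:20.
Ines ∩ Sven ∩ Maya: 17:10–18:20.
Ines ∩ Sven ∩ Maya ∩ Anders: 17:10–18:20.
Ines ∩ Sven ∩ Maya ∩ Anders ∩ Kira: 17:10–17:20.
Windows ≥ 90 min: (none).

none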